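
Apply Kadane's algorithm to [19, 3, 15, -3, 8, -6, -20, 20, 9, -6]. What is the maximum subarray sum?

Using Kadane's algorithm on [19, 3, 15, -3, 8, -6, -20, 20, 9, -6]:

Scanning through the array:
Position 1 (value 3): max_ending_here = 22, max_so_far = 22
Position 2 (value 15): max_ending_here = 37, max_so_far = 37
Position 3 (value -3): max_ending_here = 34, max_so_far = 37
Position 4 (value 8): max_ending_here = 42, max_so_far = 42
Position 5 (value -6): max_ending_here = 36, max_so_far = 42
Position 6 (value -20): max_ending_here = 16, max_so_far = 42
Position 7 (value 20): max_ending_here = 36, max_so_far = 42
Position 8 (value 9): max_ending_here = 45, max_so_far = 45
Position 9 (value -6): max_ending_here = 39, max_so_far = 45

Maximum subarray: [19, 3, 15, -3, 8, -6, -20, 20, 9]
Maximum sum: 45

The maximum subarray is [19, 3, 15, -3, 8, -6, -20, 20, 9] with sum 45. This subarray runs from index 0 to index 8.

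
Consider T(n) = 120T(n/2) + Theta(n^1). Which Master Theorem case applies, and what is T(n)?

Master Theorem for T(n) = 120T(n/2) + O(n^1):

a = 120, b = 2, c = 1
log_b(a) = log_2(120) = 6.9069

Case 1: c = 1 < log_2(120) = 6.9069
T(n) = O(n^(log_2 120))

For T(n) = 120T(n/2) + O(n^1): log_2(120) = 6.9069. This is Case 1 of the Master Theorem (c < log_b(a), work dominated by leaves), giving O(n^(log_2 120)).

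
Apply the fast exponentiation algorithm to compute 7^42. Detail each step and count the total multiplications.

Computing 7^42 by squaring (build up from 7^1; each line after the first costs one multiplication):

7^1 = 7
7^2 = (7^1)^2 = 7^2 = 49
7^4 = (7^2)^2 = 49^2 = 2401
7^5 = 7 * 7^4 = 7 * 2401 = 16807
7^10 = (7^5)^2 = 16807^2 = 282475249
7^20 = (7^10)^2 = 282475249^2 = 79792266297612001
7^21 = 7 * 7^20 = 7 * 79792266297612001 = 558545864083284007
7^42 = (7^21)^2 = 558545864083284007^2 = 311973482284542371301330321821976049

Result: 311973482284542371301330321821976049
Multiplications needed: 7 (7 lines after 7^1)

7^42 = 311973482284542371301330321821976049. Using exponentiation by squaring, this requires 7 multiplications. The key idea: if the exponent is even, square the half-power; if odd, multiply by the base once.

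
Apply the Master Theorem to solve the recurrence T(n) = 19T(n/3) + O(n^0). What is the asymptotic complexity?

Master Theorem for T(n) = 19T(n/3) + O(n^0):

a = 19, b = 3, c = 0
log_b(a) = log_3(19) = 2.6801

Case 1: c = 0 < log_3(19) = 2.6801
T(n) = O(n^(log_3 19))

For T(n) = 19T(n/3) + O(n^0): log_3(19) = 2.6801. This is Case 1 of the Master Theorem (c < log_b(a), work dominated by leaves), giving O(n^(log_3 19)).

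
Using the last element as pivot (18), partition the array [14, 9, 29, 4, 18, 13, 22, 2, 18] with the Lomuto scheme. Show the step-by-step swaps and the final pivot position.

Lomuto partition with pivot = 18:

Initial array: [14, 9, 29, 4, 18, 13, 22, 2, 18]

arr[0]=14 <= 18: swap with position 0, array becomes [14, 9, 29, 4, 18, 13, 22, 2, 18]
arr[1]=9 <= 18: swap with position 1, array becomes [14, 9, 29, 4, 18, 13, 22, 2, 18]
arr[2]=29 > 18: no swap
arr[3]=4 <= 18: swap with position 2, array becomes [14, 9, 4, 29, 18, 13, 22, 2, 18]
arr[4]=18 <= 18: swap with position 3, array becomes [14, 9, 4, 18, 29, 13, 22, 2, 18]
arr[5]=13 <= 18: swap with position 4, array becomes [14, 9, 4, 18, 13, 29, 22, 2, 18]
arr[6]=22 > 18: no swap
arr[7]=2 <= 18: swap with position 5, array becomes [14, 9, 4, 18, 13, 2, 22, 29, 18]

Place pivot at position 6: [14, 9, 4, 18, 13, 2, 18, 29, 22]
Pivot position: 6

After partitioning with pivot 18, the array becomes [14, 9, 4, 18, 13, 2, 18, 29, 22]. The pivot is placed at index 6. All elements to the left of the pivot are <= 18, and all elements to the right are > 18.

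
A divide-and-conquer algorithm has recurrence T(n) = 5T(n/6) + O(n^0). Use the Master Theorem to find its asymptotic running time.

Master Theorem for T(n) = 5T(n/6) + O(n^0):

a = 5, b = 6, c = 0
log_b(a) = log_6(5) = 0.8982

Case 1: c = 0 < log_6(5) = 0.8982
T(n) = O(n^(log_6 5))

For T(n) = 5T(n/6) + O(n^0): log_6(5) = 0.8982. This is Case 1 of the Master Theorem (c < log_b(a), work dominated by leaves), giving O(n^(log_6 5)).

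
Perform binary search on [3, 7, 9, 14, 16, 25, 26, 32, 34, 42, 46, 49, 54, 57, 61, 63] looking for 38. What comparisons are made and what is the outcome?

Binary search for 38 in [3, 7, 9, 14, 16, 25, 26, 32, 34, 42, 46, 49, 54, 57, 61, 63]:

lo=0, hi=15, mid=7, arr[mid]=32 -> 32 < 38, search right half
lo=8, hi=15, mid=11, arr[mid]=49 -> 49 > 38, search left half
lo=8, hi=10, mid=9, arr[mid]=42 -> 42 > 38, search left half
lo=8, hi=8, mid=8, arr[mid]=34 -> 34 < 38, search right half
lo=9 > hi=8, target 38 not found

Binary search determines that 38 is not in the array after 4 comparisons. The search space was exhausted without finding the target.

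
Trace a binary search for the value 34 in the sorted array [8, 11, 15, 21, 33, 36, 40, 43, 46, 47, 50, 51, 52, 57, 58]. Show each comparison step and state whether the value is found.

Binary search for 34 in [8, 11, 15, 21, 33, 36, 40, 43, 46, 47, 50, 51, 52, 57, 58]:

lo=0, hi=14, mid=7, arr[mid]=43 -> 43 > 34, search left half
lo=0, hi=6, mid=3, arr[mid]=21 -> 21 < 34, search right half
lo=4, hi=6, mid=5, arr[mid]=36 -> 36 > 34, search left half
lo=4, hi=4, mid=4, arr[mid]=33 -> 33 < 34, search right half
lo=5 > hi=4, target 34 not found

Binary search determines that 34 is not in the array after 4 comparisons. The search space was exhausted without finding the target.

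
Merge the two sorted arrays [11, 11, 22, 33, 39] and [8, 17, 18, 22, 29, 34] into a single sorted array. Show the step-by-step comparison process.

Merging process:

Compare 11 vs 8: take 8 from right. Merged: [8]
Compare 11 vs 17: take 11 from left. Merged: [8, 11]
Compare 11 vs 17: take 11 from left. Merged: [8, 11, 11]
Compare 22 vs 17: take 17 from right. Merged: [8, 11, 11, 17]
Compare 22 vs 18: take 18 from right. Merged: [8, 11, 11, 17, 18]
Compare 22 vs 22: take 22 from left. Merged: [8, 11, 11, 17, 18, 22]
Compare 33 vs 22: take 22 from right. Merged: [8, 11, 11, 17, 18, 22, 22]
Compare 33 vs 29: take 29 from right. Merged: [8, 11, 11, 17, 18, 22, 22, 29]
Compare 33 vs 34: take 33 from left. Merged: [8, 11, 11, 17, 18, 22, 22, 29, 33]
Compare 39 vs 34: take 34 from right. Merged: [8, 11, 11, 17, 18, 22, 22, 29, 33, 34]
Append remaining from left: [39]. Merged: [8, 11, 11, 17, 18, 22, 22, 29, 33, 34, 39]

Final merged array: [8, 11, 11, 17, 18, 22, 22, 29, 33, 34, 39]
Total comparisons: 10

The merged array is [8, 11, 11, 17, 18, 22, 22, 29, 33, 34, 39], requiring 10 comparisons. The merge step runs in O(n) time where n is the total number of elements.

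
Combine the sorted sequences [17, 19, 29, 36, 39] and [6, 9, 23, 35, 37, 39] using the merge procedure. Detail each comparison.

Merging process:

Compare 17 vs 6: take 6 from right. Merged: [6]
Compare 17 vs 9: take 9 from right. Merged: [6, 9]
Compare 17 vs 23: take 17 from left. Merged: [6, 9, 17]
Compare 19 vs 23: take 19 from left. Merged: [6, 9, 17, 19]
Compare 29 vs 23: take 23 from right. Merged: [6, 9, 17, 19, 23]
Compare 29 vs 35: take 29 from left. Merged: [6, 9, 17, 19, 23, 29]
Compare 36 vs 35: take 35 from right. Merged: [6, 9, 17, 19, 23, 29, 35]
Compare 36 vs 37: take 36 from left. Merged: [6, 9, 17, 19, 23, 29, 35, 36]
Compare 39 vs 37: take 37 from right. Merged: [6, 9, 17, 19, 23, 29, 35, 36, 37]
Compare 39 vs 39: take 39 from left. Merged: [6, 9, 17, 19, 23, 29, 35, 36, 37, 39]
Append remaining from right: [39]. Merged: [6, 9, 17, 19, 23, 29, 35, 36, 37, 39, 39]

Final merged array: [6, 9, 17, 19, 23, 29, 35, 36, 37, 39, 39]
Total comparisons: 10

The merged array is [6, 9, 17, 19, 23, 29, 35, 36, 37, 39, 39], requiring 10 comparisons. The merge step runs in O(n) time where n is the total number of elements.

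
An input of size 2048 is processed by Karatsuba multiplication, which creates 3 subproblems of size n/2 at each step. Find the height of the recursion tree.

For divide and conquer with division factor 2:

Problem sizes at each level:
Level 0: 2048
Level 1: 1024
Level 2: 512
Level 3: 256
Level 4: 128
Level 5: 64
Level 6: 32
Level 7: 16
Level 8: 8
Level 9: 4
Level 10: 2
Level 11: 1

The root is level 0 and the size-1 base case is level 11 (the tree spans levels 0 through 11, i.e. 12 levels counting the root), so the depth is the number of divisions: log_2(2048) = 11

The recursion tree depth is log_2(2048) = 11. At each level, the problem size is divided by 2, so it takes 11 divisions to reduce to a base case of size 1. The algorithm makes 3 recursive calls at each level.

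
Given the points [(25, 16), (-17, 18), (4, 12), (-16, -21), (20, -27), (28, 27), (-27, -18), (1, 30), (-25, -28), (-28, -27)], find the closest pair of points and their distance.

Computing all pairwise distances among 10 points:

d((25, 16), (-17, 18)) = 42.0476
d((25, 16), (4, 12)) = 21.3776
d((25, 16), (-16, -21)) = 55.2268
d((25, 16), (20, -27)) = 43.2897
d((25, 16), (28, 27)) = 11.4018
d((25, 16), (-27, -18)) = 62.1289
d((25, 16), (1, 30)) = 27.7849
d((25, 16), (-25, -28)) = 66.6033
d((25, 16), (-28, -27)) = 68.2495
d((-17, 18), (4, 12)) = 21.8403
d((-17, 18), (-16, -21)) = 39.0128
d((-17, 18), (20, -27)) = 58.258
d((-17, 18), (28, 27)) = 45.8912
d((-17, 18), (-27, -18)) = 37.3631
d((-17, 18), (1, 30)) = 21.6333
d((-17, 18), (-25, -28)) = 46.6905
d((-17, 18), (-28, -27)) = 46.3249
d((4, 12), (-16, -21)) = 38.5876
d((4, 12), (20, -27)) = 42.1545
d((4, 12), (28, 27)) = 28.3019
d((4, 12), (-27, -18)) = 43.1393
d((4, 12), (1, 30)) = 18.2483
d((4, 12), (-25, -28)) = 49.4065
d((4, 12), (-28, -27)) = 50.448
d((-16, -21), (20, -27)) = 36.4966
d((-16, -21), (28, 27)) = 65.1153
d((-16, -21), (-27, -18)) = 11.4018
d((-16, -21), (1, 30)) = 53.7587
d((-16, -21), (-25, -28)) = 11.4018
d((-16, -21), (-28, -27)) = 13.4164
d((20, -27), (28, 27)) = 54.5894
d((20, -27), (-27, -18)) = 47.8539
d((20, -27), (1, 30)) = 60.0833
d((20, -27), (-25, -28)) = 45.0111
d((20, -27), (-28, -27)) = 48.0
d((28, 27), (-27, -18)) = 71.0634
d((28, 27), (1, 30)) = 27.1662
d((28, 27), (-25, -28)) = 76.3806
d((28, 27), (-28, -27)) = 77.7946
d((-27, -18), (1, 30)) = 55.5698
d((-27, -18), (-25, -28)) = 10.198
d((-27, -18), (-28, -27)) = 9.0554
d((1, 30), (-25, -28)) = 63.561
d((1, 30), (-28, -27)) = 63.9531
d((-25, -28), (-28, -27)) = 3.1623 <-- minimum

Closest pair: (-25, -28) and (-28, -27) with distance 3.1623

The closest pair is (-25, -28) and (-28, -27) with Euclidean distance 3.1623. For 10 points, brute-force pairwise comparison is shown above. For large n, the divide-and-conquer algorithm (sort by x, recurse on halves, check the dividing strip) achieves O(n log n).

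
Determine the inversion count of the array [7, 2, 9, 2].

Finding inversions in [7, 2, 9, 2]:

(0, 1): arr[0]=7 > arr[1]=2
(0, 3): arr[0]=7 > arr[3]=2
(2, 3): arr[2]=9 > arr[3]=2

Total inversions: 3

The array has 3 inversion(s): (0,1), (0,3), (2,3). Each pair (i,j) satisfies i < j and arr[i] > arr[j].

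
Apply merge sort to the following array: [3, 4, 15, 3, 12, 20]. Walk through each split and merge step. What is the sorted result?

Merge sort trace:

Split: [3, 4, 15, 3, 12, 20] -> [3, 4, 15] and [3, 12, 20]
  Split: [3, 4, 15] -> [3] and [4, 15]
    Split: [4, 15] -> [4] and [15]
    Merge: [4] + [15] -> [4, 15]
  Merge: [3] + [4, 15] -> [3, 4, 15]
  Split: [3, 12, 20] -> [3] and [12, 20]
    Split: [12, 20] -> [12] and [20]
    Merge: [12] + [20] -> [12, 20]
  Merge: [3] + [12, 20] -> [3, 12, 20]
Merge: [3, 4, 15] + [3, 12, 20] -> [3, 3, 4, 12, 15, 20]

Final sorted array: [3, 3, 4, 12, 15, 20]

The merge sort proceeds by recursively splitting the array and merging sorted halves.
After all merges, the sorted array is [3, 3, 4, 12, 15, 20].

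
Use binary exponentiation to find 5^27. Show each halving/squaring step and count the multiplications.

Computing 5^27 by squaring (build up from 5^1; each line after the first costs one multiplication):

5^1 = 5
5^2 = (5^1)^2 = 5^2 = 25
5^3 = 5 * 5^2 = 5 * 25 = 125
5^6 = (5^3)^2 = 125^2 = 15625
5^12 = (5^6)^2 = 15625^2 = 244140625
5^13 = 5 * 5^12 = 5 * 244140625 = 1220703125
5^26 = (5^13)^2 = 1220703125^2 = 1490116119384765625
5^27 = 5 * 5^26 = 5 * 1490116119384765625 = 7450580596923828125

Result: 7450580596923828125
Multiplications needed: 7 (7 lines after 5^1)

5^27 = 7450580596923828125. Using exponentiation by squaring, this requires 7 multiplications. The key idea: if the exponent is even, square the half-power; if odd, multiply by the base once.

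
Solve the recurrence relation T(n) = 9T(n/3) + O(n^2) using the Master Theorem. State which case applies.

Master Theorem for T(n) = 9T(n/3) + O(n^2):

a = 9, b = 3, c = 2
log_b(a) = log_3(9) = 2.0000

Case 2: c = 2 = log_3(9) = 2.0000
T(n) = O(n^2 log n) = O(n^2 log n)

For T(n) = 9T(n/3) + O(n^2): log_3(9) = 2.0000. This is Case 2 of the Master Theorem (c = log_b(a), equal work at all levels), giving O(n^2 log n).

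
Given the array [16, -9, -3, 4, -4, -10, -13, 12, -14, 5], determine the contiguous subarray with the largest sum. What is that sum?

Using Kadane's algorithm on [16, -9, -3, 4, -4, -10, -13, 12, -14, 5]:

Scanning through the array:
Position 1 (value -9): max_ending_here = 7, max_so_far = 16
Position 2 (value -3): max_ending_here = 4, max_so_far = 16
Position 3 (value 4): max_ending_here = 8, max_so_far = 16
Position 4 (value -4): max_ending_here = 4, max_so_far = 16
Position 5 (value -10): max_ending_here = -6, max_so_far = 16
Position 6 (value -13): max_ending_here = -13, max_so_far = 16
Position 7 (value 12): max_ending_here = 12, max_so_far = 16
Position 8 (value -14): max_ending_here = -2, max_so_far = 16
Position 9 (value 5): max_ending_here = 5, max_so_far = 16

Maximum subarray: [16]
Maximum sum: 16

The maximum subarray is [16] with sum 16. This subarray runs from index 0 to index 0.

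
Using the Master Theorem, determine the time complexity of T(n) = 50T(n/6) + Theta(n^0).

Master Theorem for T(n) = 50T(n/6) + O(n^0):

a = 50, b = 6, c = 0
log_b(a) = log_6(50) = 2.1833

Case 1: c = 0 < log_6(50) = 2.1833
T(n) = O(n^(log_6 50))

For T(n) = 50T(n/6) + O(n^0): log_6(50) = 2.1833. This is Case 1 of the Master Theorem (c < log_b(a), work dominated by leaves), giving O(n^(log_6 50)).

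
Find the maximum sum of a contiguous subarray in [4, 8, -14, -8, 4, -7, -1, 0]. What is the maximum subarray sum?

Using Kadane's algorithm on [4, 8, -14, -8, 4, -7, -1, 0]:

Scanning through the array:
Position 1 (value 8): max_ending_here = 12, max_so_far = 12
Position 2 (value -14): max_ending_here = -2, max_so_far = 12
Position 3 (value -8): max_ending_here = -8, max_so_far = 12
Position 4 (value 4): max_ending_here = 4, max_so_far = 12
Position 5 (value -7): max_ending_here = -3, max_so_far = 12
Position 6 (value -1): max_ending_here = -1, max_so_far = 12
Position 7 (value 0): max_ending_here = 0, max_so_far = 12

Maximum subarray: [4, 8]
Maximum sum: 12

The maximum subarray is [4, 8] with sum 12. This subarray runs from index 0 to index 1.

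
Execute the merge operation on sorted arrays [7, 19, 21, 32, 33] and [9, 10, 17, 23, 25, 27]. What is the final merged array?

Merging process:

Compare 7 vs 9: take 7 from left. Merged: [7]
Compare 19 vs 9: take 9 from right. Merged: [7, 9]
Compare 19 vs 10: take 10 from right. Merged: [7, 9, 10]
Compare 19 vs 17: take 17 from right. Merged: [7, 9, 10, 17]
Compare 19 vs 23: take 19 from left. Merged: [7, 9, 10, 17, 19]
Compare 21 vs 23: take 21 from left. Merged: [7, 9, 10, 17, 19, 21]
Compare 32 vs 23: take 23 from right. Merged: [7, 9, 10, 17, 19, 21, 23]
Compare 32 vs 25: take 25 from right. Merged: [7, 9, 10, 17, 19, 21, 23, 25]
Compare 32 vs 27: take 27 from right. Merged: [7, 9, 10, 17, 19, 21, 23, 25, 27]
Append remaining from left: [32, 33]. Merged: [7, 9, 10, 17, 19, 21, 23, 25, 27, 32, 33]

Final merged array: [7, 9, 10, 17, 19, 21, 23, 25, 27, 32, 33]
Total comparisons: 9

The merged array is [7, 9, 10, 17, 19, 21, 23, 25, 27, 32, 33], requiring 9 comparisons. The merge step runs in O(n) time where n is the total number of elements.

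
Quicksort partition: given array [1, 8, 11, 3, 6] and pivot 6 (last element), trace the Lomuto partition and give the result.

Lomuto partition with pivot = 6:

Initial array: [1, 8, 11, 3, 6]

arr[0]=1 <= 6: swap with position 0, array becomes [1, 8, 11, 3, 6]
arr[1]=8 > 6: no swap
arr[2]=11 > 6: no swap
arr[3]=3 <= 6: swap with position 1, array becomes [1, 3, 11, 8, 6]

Place pivot at position 2: [1, 3, 6, 8, 11]
Pivot position: 2

After partitioning with pivot 6, the array becomes [1, 3, 6, 8, 11]. The pivot is placed at index 2. All elements to the left of the pivot are <= 6, and all elements to the right are > 6.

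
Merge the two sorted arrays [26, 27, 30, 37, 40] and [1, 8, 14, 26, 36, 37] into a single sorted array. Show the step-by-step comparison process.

Merging process:

Compare 26 vs 1: take 1 from right. Merged: [1]
Compare 26 vs 8: take 8 from right. Merged: [1, 8]
Compare 26 vs 14: take 14 from right. Merged: [1, 8, 14]
Compare 26 vs 26: take 26 from left. Merged: [1, 8, 14, 26]
Compare 27 vs 26: take 26 from right. Merged: [1, 8, 14, 26, 26]
Compare 27 vs 36: take 27 from left. Merged: [1, 8, 14, 26, 26, 27]
Compare 30 vs 36: take 30 from left. Merged: [1, 8, 14, 26, 26, 27, 30]
Compare 37 vs 36: take 36 from right. Merged: [1, 8, 14, 26, 26, 27, 30, 36]
Compare 37 vs 37: take 37 from left. Merged: [1, 8, 14, 26, 26, 27, 30, 36, 37]
Compare 40 vs 37: take 37 from right. Merged: [1, 8, 14, 26, 26, 27, 30, 36, 37, 37]
Append remaining from left: [40]. Merged: [1, 8, 14, 26, 26, 27, 30, 36, 37, 37, 40]

Final merged array: [1, 8, 14, 26, 26, 27, 30, 36, 37, 37, 40]
Total comparisons: 10

The merged array is [1, 8, 14, 26, 26, 27, 30, 36, 37, 37, 40], requiring 10 comparisons. The merge step runs in O(n) time where n is the total number of elements.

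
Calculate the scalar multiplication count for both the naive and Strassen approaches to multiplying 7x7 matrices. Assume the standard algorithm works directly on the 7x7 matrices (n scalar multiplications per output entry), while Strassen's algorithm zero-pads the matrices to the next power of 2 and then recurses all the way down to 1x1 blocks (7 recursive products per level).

Matrix multiplication for 7x7 matrices:

Strassen's algorithm requires power-of-2 dimensions. Pad 7x7 to 8x8 (next power of 2).

Standard algorithm: 7^3 = 343 multiplications
Strassen's algorithm: 7^(log2(8)) = 7^3 = 343 multiplications
Savings: 343 - 343 = 0 multiplications

Standard: 343 multiplications (7^3). Strassen: 343 multiplications (7^3, after padding to 8x8). Strassen reduces 8 recursive multiplications to 7 at each level.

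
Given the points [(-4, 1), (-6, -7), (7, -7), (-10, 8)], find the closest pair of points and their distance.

Computing all pairwise distances among 4 points:

d((-4, 1), (-6, -7)) = 8.2462 <-- minimum
d((-4, 1), (7, -7)) = 13.6015
d((-4, 1), (-10, 8)) = 9.2195
d((-6, -7), (7, -7)) = 13.0
d((-6, -7), (-10, 8)) = 15.5242
d((7, -7), (-10, 8)) = 22.6716

Closest pair: (-4, 1) and (-6, -7) with distance 8.2462

The closest pair is (-4, 1) and (-6, -7) with Euclidean distance 8.2462. For 4 points, brute-force pairwise comparison is shown above. For large n, the divide-and-conquer algorithm (sort by x, recurse on halves, check the dividing strip) achieves O(n log n).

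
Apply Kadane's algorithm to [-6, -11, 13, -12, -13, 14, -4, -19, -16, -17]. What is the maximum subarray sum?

Using Kadane's algorithm on [-6, -11, 13, -12, -13, 14, -4, -19, -16, -17]:

Scanning through the array:
Position 1 (value -11): max_ending_here = -11, max_so_far = -6
Position 2 (value 13): max_ending_here = 13, max_so_far = 13
Position 3 (value -12): max_ending_here = 1, max_so_far = 13
Position 4 (value -13): max_ending_here = -12, max_so_far = 13
Position 5 (value 14): max_ending_here = 14, max_so_far = 14
Position 6 (value -4): max_ending_here = 10, max_so_far = 14
Position 7 (value -19): max_ending_here = -9, max_so_far = 14
Position 8 (value -16): max_ending_here = -16, max_so_far = 14
Position 9 (value -17): max_ending_here = -17, max_so_far = 14

Maximum subarray: [14]
Maximum sum: 14

The maximum subarray is [14] with sum 14. This subarray runs from index 5 to index 5.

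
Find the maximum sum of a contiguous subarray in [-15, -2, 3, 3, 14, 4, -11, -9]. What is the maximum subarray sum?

Using Kadane's algorithm on [-15, -2, 3, 3, 14, 4, -11, -9]:

Scanning through the array:
Position 1 (value -2): max_ending_here = -2, max_so_far = -2
Position 2 (value 3): max_ending_here = 3, max_so_far = 3
Position 3 (value 3): max_ending_here = 6, max_so_far = 6
Position 4 (value 14): max_ending_here = 20, max_so_far = 20
Position 5 (value 4): max_ending_here = 24, max_so_far = 24
Position 6 (value -11): max_ending_here = 13, max_so_far = 24
Position 7 (value -9): max_ending_here = 4, max_so_far = 24

Maximum subarray: [3, 3, 14, 4]
Maximum sum: 24

The maximum subarray is [3, 3, 14, 4] with sum 24. This subarray runs from index 2 to index 5.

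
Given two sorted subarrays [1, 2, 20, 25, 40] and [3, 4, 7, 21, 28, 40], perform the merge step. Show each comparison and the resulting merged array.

Merging process:

Compare 1 vs 3: take 1 from left. Merged: [1]
Compare 2 vs 3: take 2 from left. Merged: [1, 2]
Compare 20 vs 3: take 3 from right. Merged: [1, 2, 3]
Compare 20 vs 4: take 4 from right. Merged: [1, 2, 3, 4]
Compare 20 vs 7: take 7 from right. Merged: [1, 2, 3, 4, 7]
Compare 20 vs 21: take 20 from left. Merged: [1, 2, 3, 4, 7, 20]
Compare 25 vs 21: take 21 from right. Merged: [1, 2, 3, 4, 7, 20, 21]
Compare 25 vs 28: take 25 from left. Merged: [1, 2, 3, 4, 7, 20, 21, 25]
Compare 40 vs 28: take 28 from right. Merged: [1, 2, 3, 4, 7, 20, 21, 25, 28]
Compare 40 vs 40: take 40 from left. Merged: [1, 2, 3, 4, 7, 20, 21, 25, 28, 40]
Append remaining from right: [40]. Merged: [1, 2, 3, 4, 7, 20, 21, 25, 28, 40, 40]

Final merged array: [1, 2, 3, 4, 7, 20, 21, 25, 28, 40, 40]
Total comparisons: 10

The merged array is [1, 2, 3, 4, 7, 20, 21, 25, 28, 40, 40], requiring 10 comparisons. The merge step runs in O(n) time where n is the total number of elements.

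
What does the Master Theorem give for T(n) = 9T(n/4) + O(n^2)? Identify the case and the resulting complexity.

Master Theorem for T(n) = 9T(n/4) + O(n^2):

a = 9, b = 4, c = 2
log_b(a) = log_4(9) = 1.5850

Case 3: c = 2 > log_4(9) = 1.5850
T(n) = O(n^2) = O(n^2)

For T(n) = 9T(n/4) + O(n^2): log_4(9) = 1.5850. This is Case 3 of the Master Theorem (c > log_b(a), work dominated by root), giving O(n^2).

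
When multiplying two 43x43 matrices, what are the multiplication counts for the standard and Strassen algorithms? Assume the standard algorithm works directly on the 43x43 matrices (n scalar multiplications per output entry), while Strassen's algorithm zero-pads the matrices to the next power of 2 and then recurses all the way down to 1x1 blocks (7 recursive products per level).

Matrix multiplication for 43x43 matrices:

Strassen's algorithm requires power-of-2 dimensions. Pad 43x43 to 64x64 (next power of 2).

Standard algorithm: 43^3 = 79507 multiplications
Strassen's algorithm: 7^(log2(64)) = 7^6 = 117649 multiplications
Difference: 79507 - 117649 = -38142 (Strassen uses MORE here due to padding overhead — for small or just-over-power-of-2 n, padding can outweigh the per-level savings)

Standard: 79507 multiplications (43^3). Strassen: 117649 multiplications (7^6, after padding to 64x64). Strassen reduces 8 recursive multiplications to 7 at each level.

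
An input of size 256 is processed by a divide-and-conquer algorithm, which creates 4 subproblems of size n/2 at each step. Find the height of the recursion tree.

For divide and conquer with division factor 2:

Problem sizes at each level:
Level 0: 256
Level 1: 128
Level 2: 64
Level 3: 32
Level 4: 16
Level 5: 8
Level 6: 4
Level 7: 2
Level 8: 1

The root is level 0 and the size-1 base case is level 8 (the tree spans levels 0 through 8, i.e. 9 levels counting the root), so the depth is the number of divisions: log_2(256) = 8

The recursion tree depth is log_2(256) = 8. At each level, the problem size is divided by 2, so it takes 8 divisions to reduce to a base case of size 1. The algorithm makes 4 recursive calls at each level.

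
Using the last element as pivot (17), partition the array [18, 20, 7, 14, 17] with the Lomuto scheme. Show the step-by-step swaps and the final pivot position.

Lomuto partition with pivot = 17:

Initial array: [18, 20, 7, 14, 17]

arr[0]=18 > 17: no swap
arr[1]=20 > 17: no swap
arr[2]=7 <= 17: swap with position 0, array becomes [7, 20, 18, 14, 17]
arr[3]=14 <= 17: swap with position 1, array becomes [7, 14, 18, 20, 17]

Place pivot at position 2: [7, 14, 17, 20, 18]
Pivot position: 2

After partitioning with pivot 17, the array becomes [7, 14, 17, 20, 18]. The pivot is placed at index 2. All elements to the left of the pivot are <= 17, and all elements to the right are > 17.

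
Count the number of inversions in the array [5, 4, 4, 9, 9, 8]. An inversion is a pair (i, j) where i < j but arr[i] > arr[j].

Finding inversions in [5, 4, 4, 9, 9, 8]:

(0, 1): arr[0]=5 > arr[1]=4
(0, 2): arr[0]=5 > arr[2]=4
(3, 5): arr[3]=9 > arr[5]=8
(4, 5): arr[4]=9 > arr[5]=8

Total inversions: 4

The array has 4 inversion(s): (0,1), (0,2), (3,5), (4,5). Each pair (i,j) satisfies i < j and arr[i] > arr[j].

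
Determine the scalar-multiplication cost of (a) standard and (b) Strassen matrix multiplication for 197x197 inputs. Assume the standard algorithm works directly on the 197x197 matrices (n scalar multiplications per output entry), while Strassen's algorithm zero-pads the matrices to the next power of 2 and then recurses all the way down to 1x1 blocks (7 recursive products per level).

Matrix multiplication for 197x197 matrices:

Strassen's algorithm requires power-of-2 dimensions. Pad 197x197 to 256x256 (next power of 2).

Standard algorithm: 197^3 = 7645373 multiplications
Strassen's algorithm: 7^(log2(256)) = 7^8 = 5764801 multiplications
Savings: 7645373 - 5764801 = 1880572 multiplications

Standard: 7645373 multiplications (197^3). Strassen: 5764801 multiplications (7^8, after padding to 256x256). Strassen reduces 8 recursive multiplications to 7 at each level.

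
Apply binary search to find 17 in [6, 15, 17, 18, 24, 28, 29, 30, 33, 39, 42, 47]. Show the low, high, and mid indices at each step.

Binary search for 17 in [6, 15, 17, 18, 24, 28, 29, 30, 33, 39, 42, 47]:

lo=0, hi=11, mid=5, arr[mid]=28 -> 28 > 17, search left half
lo=0, hi=4, mid=2, arr[mid]=17 -> Found target at index 2!

Binary search finds 17 at index 2 after 2 comparisons. The search repeatedly halves the search space by comparing with the middle element.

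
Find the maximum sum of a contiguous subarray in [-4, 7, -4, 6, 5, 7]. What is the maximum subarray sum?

Using Kadane's algorithm on [-4, 7, -4, 6, 5, 7]:

Scanning through the array:
Position 1 (value 7): max_ending_here = 7, max_so_far = 7
Position 2 (value -4): max_ending_here = 3, max_so_far = 7
Position 3 (value 6): max_ending_here = 9, max_so_far = 9
Position 4 (value 5): max_ending_here = 14, max_so_far = 14
Position 5 (value 7): max_ending_here = 21, max_so_far = 21

Maximum subarray: [7, -4, 6, 5, 7]
Maximum sum: 21

The maximum subarray is [7, -4, 6, 5, 7] with sum 21. This subarray runs from index 1 to index 5.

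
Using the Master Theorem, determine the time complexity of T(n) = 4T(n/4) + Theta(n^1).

Master Theorem for T(n) = 4T(n/4) + O(n^1):

a = 4, b = 4, c = 1
log_b(a) = log_4(4) = 1.0000

Case 2: c = 1 = log_4(4) = 1.0000
T(n) = O(n^1 log n) = O(n log n)

For T(n) = 4T(n/4) + O(n^1): log_4(4) = 1.0000. This is Case 2 of the Master Theorem (c = log_b(a), equal work at all levels), giving O(n log n).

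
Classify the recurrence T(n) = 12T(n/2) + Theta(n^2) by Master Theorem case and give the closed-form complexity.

Master Theorem for T(n) = 12T(n/2) + O(n^2):

a = 12, b = 2, c = 2
log_b(a) = log_2(12) = 3.5850

Case 1: c = 2 < log_2(12) = 3.5850
T(n) = O(n^(log_2 12))

For T(n) = 12T(n/2) + O(n^2): log_2(12) = 3.5850. This is Case 1 of the Master Theorem (c < log_b(a), work dominated by leaves), giving O(n^(log_2 12)).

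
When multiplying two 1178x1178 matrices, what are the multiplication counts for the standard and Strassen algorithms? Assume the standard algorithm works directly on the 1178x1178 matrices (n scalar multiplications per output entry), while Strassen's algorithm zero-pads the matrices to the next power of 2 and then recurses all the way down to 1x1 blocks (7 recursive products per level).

Matrix multiplication for 1178x1178 matrices:

Strassen's algorithm requires power-of-2 dimensions. Pad 1178x1178 to 2048x2048 (next power of 2).

Standard algorithm: 1178^3 = 1634691752 multiplications
Strassen's algorithm: 7^(log2(2048)) = 7^11 = 1977326743 multiplications
Difference: 1634691752 - 1977326743 = -342634991 (Strassen uses MORE here due to padding overhead — for small or just-over-power-of-2 n, padding can outweigh the per-level savings)

Standard: 1634691752 multiplications (1178^3). Strassen: 1977326743 multiplications (7^11, after padding to 2048x2048). Strassen reduces 8 recursive multiplications to 7 at each level.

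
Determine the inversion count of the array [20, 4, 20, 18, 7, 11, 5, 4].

Finding inversions in [20, 4, 20, 18, 7, 11, 5, 4]:

(0, 1): arr[0]=20 > arr[1]=4
(0, 3): arr[0]=20 > arr[3]=18
(0, 4): arr[0]=20 > arr[4]=7
(0, 5): arr[0]=20 > arr[5]=11
(0, 6): arr[0]=20 > arr[6]=5
(0, 7): arr[0]=20 > arr[7]=4
(2, 3): arr[2]=20 > arr[3]=18
(2, 4): arr[2]=20 > arr[4]=7
(2, 5): arr[2]=20 > arr[5]=11
(2, 6): arr[2]=20 > arr[6]=5
(2, 7): arr[2]=20 > arr[7]=4
(3, 4): arr[3]=18 > arr[4]=7
(3, 5): arr[3]=18 > arr[5]=11
(3, 6): arr[3]=18 > arr[6]=5
(3, 7): arr[3]=18 > arr[7]=4
(4, 6): arr[4]=7 > arr[6]=5
(4, 7): arr[4]=7 > arr[7]=4
(5, 6): arr[5]=11 > arr[6]=5
(5, 7): arr[5]=11 > arr[7]=4
(6, 7): arr[6]=5 > arr[7]=4

Total inversions: 20

The array has 20 inversion(s): (0,1), (0,3), (0,4), (0,5), (0,6), (0,7), (2,3), (2,4), (2,5), (2,6), (2,7), (3,4), (3,5), (3,6), (3,7), (4,6), (4,7), (5,6), (5,7), (6,7). Each pair (i,j) satisfies i < j and arr[i] > arr[j].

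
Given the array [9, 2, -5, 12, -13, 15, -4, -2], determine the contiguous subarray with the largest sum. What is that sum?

Using Kadane's algorithm on [9, 2, -5, 12, -13, 15, -4, -2]:

Scanning through the array:
Position 1 (value 2): max_ending_here = 11, max_so_far = 11
Position 2 (value -5): max_ending_here = 6, max_so_far = 11
Position 3 (value 12): max_ending_here = 18, max_so_far = 18
Position 4 (value -13): max_ending_here = 5, max_so_far = 18
Position 5 (value 15): max_ending_here = 20, max_so_far = 20
Position 6 (value -4): max_ending_here = 16, max_so_far = 20
Position 7 (value -2): max_ending_here = 14, max_so_far = 20

Maximum subarray: [9, 2, -5, 12, -13, 15]
Maximum sum: 20

The maximum subarray is [9, 2, -5, 12, -13, 15] with sum 20. This subarray runs from index 0 to index 5.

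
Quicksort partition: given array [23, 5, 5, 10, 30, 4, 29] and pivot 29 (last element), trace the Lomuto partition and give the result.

Lomuto partition with pivot = 29:

Initial array: [23, 5, 5, 10, 30, 4, 29]

arr[0]=23 <= 29: swap with position 0, array becomes [23, 5, 5, 10, 30, 4, 29]
arr[1]=5 <= 29: swap with position 1, array becomes [23, 5, 5, 10, 30, 4, 29]
arr[2]=5 <= 29: swap with position 2, array becomes [23, 5, 5, 10, 30, 4, 29]
arr[3]=10 <= 29: swap with position 3, array becomes [23, 5, 5, 10, 30, 4, 29]
arr[4]=30 > 29: no swap
arr[5]=4 <= 29: swap with position 4, array becomes [23, 5, 5, 10, 4, 30, 29]

Place pivot at position 5: [23, 5, 5, 10, 4, 29, 30]
Pivot position: 5

After partitioning with pivot 29, the array becomes [23, 5, 5, 10, 4, 29, 30]. The pivot is placed at index 5. All elements to the left of the pivot are <= 29, and all elements to the right are > 29.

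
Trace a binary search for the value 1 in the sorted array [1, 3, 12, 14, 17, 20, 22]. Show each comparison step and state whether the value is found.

Binary search for 1 in [1, 3, 12, 14, 17, 20, 22]:

lo=0, hi=6, mid=3, arr[mid]=14 -> 14 > 1, search left half
lo=0, hi=2, mid=1, arr[mid]=3 -> 3 > 1, search left half
lo=0, hi=0, mid=0, arr[mid]=1 -> Found target at index 0!

Binary search finds 1 at index 0 after 3 comparisons. The search repeatedly halves the search space by comparing with the middle element.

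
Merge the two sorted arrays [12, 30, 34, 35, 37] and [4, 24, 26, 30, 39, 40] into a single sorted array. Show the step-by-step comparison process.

Merging process:

Compare 12 vs 4: take 4 from right. Merged: [4]
Compare 12 vs 24: take 12 from left. Merged: [4, 12]
Compare 30 vs 24: take 24 from right. Merged: [4, 12, 24]
Compare 30 vs 26: take 26 from right. Merged: [4, 12, 24, 26]
Compare 30 vs 30: take 30 from left. Merged: [4, 12, 24, 26, 30]
Compare 34 vs 30: take 30 from right. Merged: [4, 12, 24, 26, 30, 30]
Compare 34 vs 39: take 34 from left. Merged: [4, 12, 24, 26, 30, 30, 34]
Compare 35 vs 39: take 35 from left. Merged: [4, 12, 24, 26, 30, 30, 34, 35]
Compare 37 vs 39: take 37 from left. Merged: [4, 12, 24, 26, 30, 30, 34, 35, 37]
Append remaining from right: [39, 40]. Merged: [4, 12, 24, 26, 30, 30, 34, 35, 37, 39, 40]

Final merged array: [4, 12, 24, 26, 30, 30, 34, 35, 37, 39, 40]
Total comparisons: 9

The merged array is [4, 12, 24, 26, 30, 30, 34, 35, 37, 39, 40], requiring 9 comparisons. The merge step runs in O(n) time where n is the total number of elements.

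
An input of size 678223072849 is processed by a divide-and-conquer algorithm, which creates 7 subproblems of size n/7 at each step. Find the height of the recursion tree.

For divide and conquer with division factor 7:

Problem sizes at each level:
Level 0: 678223072849
Level 1: 96889010407
Level 2: 13841287201
Level 3: 1977326743
Level 4: 282475249
Level 5: 40353607
Level 6: 5764801
Level 7: 823543
Level 8: 117649
Level 9: 16807
Level 10: 2401
Level 11: 343
Level 12: 49
Level 13: 7
Level 14: 1

The root is level 0 and the size-1 base case is level 14 (the tree spans levels 0 through 14, i.e. 15 levels counting the root), so the depth is the number of divisions: log_7(678223072849) = 14

The recursion tree depth is log_7(678223072849) = 14. At each level, the problem size is divided by 7, so it takes 14 divisions to reduce to a base case of size 1. The algorithm makes 7 recursive calls at each level.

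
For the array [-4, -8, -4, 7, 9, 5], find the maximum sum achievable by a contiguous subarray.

Using Kadane's algorithm on [-4, -8, -4, 7, 9, 5]:

Scanning through the array:
Position 1 (value -8): max_ending_here = -8, max_so_far = -4
Position 2 (value -4): max_ending_here = -4, max_so_far = -4
Position 3 (value 7): max_ending_here = 7, max_so_far = 7
Position 4 (value 9): max_ending_here = 16, max_so_far = 16
Position 5 (value 5): max_ending_here = 21, max_so_far = 21

Maximum subarray: [7, 9, 5]
Maximum sum: 21

The maximum subarray is [7, 9, 5] with sum 21. This subarray runs from index 3 to index 5.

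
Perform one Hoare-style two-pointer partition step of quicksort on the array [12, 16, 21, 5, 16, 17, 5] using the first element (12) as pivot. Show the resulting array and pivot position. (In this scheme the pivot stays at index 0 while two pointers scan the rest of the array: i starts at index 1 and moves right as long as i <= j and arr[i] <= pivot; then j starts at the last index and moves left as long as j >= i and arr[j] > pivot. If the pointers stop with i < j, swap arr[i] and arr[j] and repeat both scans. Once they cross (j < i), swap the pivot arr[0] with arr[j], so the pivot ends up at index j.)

Hoare-style two-pointer partition with pivot = 12:

Initial array: [12, 16, 21, 5, 16, 17, 5]

Pointers start at i = 1, j = 6.
i stops at index 1 (arr[1]=16 > 12), j stops at index 6 (arr[6]=5 <= 12): swap arr[1] and arr[6], array becomes [12, 5, 21, 5, 16, 17, 16]
i stops at index 2 (arr[2]=21 > 12), j stops at index 3 (arr[3]=5 <= 12): swap arr[2] and arr[3], array becomes [12, 5, 5, 21, 16, 17, 16]
i ends at 3, j ends at 2: the pointers have crossed (j < i), so scanning stops.

Swap pivot arr[0] with arr[2] to place pivot at position 2: [5, 5, 12, 21, 16, 17, 16]
Pivot position: 2

After partitioning with pivot 12, the array becomes [5, 5, 12, 21, 16, 17, 16]. The pivot is placed at index 2. All elements to the left of the pivot are <= 12, and all elements to the right are > 12.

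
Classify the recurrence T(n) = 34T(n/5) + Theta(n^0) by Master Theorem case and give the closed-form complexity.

Master Theorem for T(n) = 34T(n/5) + O(n^0):

a = 34, b = 5, c = 0
log_b(a) = log_5(34) = 2.1911

Case 1: c = 0 < log_5(34) = 2.1911
T(n) = O(n^(log_5 34))

For T(n) = 34T(n/5) + O(n^0): log_5(34) = 2.1911. This is Case 1 of the Master Theorem (c < log_b(a), work dominated by leaves), giving O(n^(log_5 34)).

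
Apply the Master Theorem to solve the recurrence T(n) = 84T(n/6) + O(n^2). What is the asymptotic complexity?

Master Theorem for T(n) = 84T(n/6) + O(n^2):

a = 84, b = 6, c = 2
log_b(a) = log_6(84) = 2.4729

Case 1: c = 2 < log_6(84) = 2.4729
T(n) = O(n^(log_6 84))

For T(n) = 84T(n/6) + O(n^2): log_6(84) = 2.4729. This is Case 1 of the Master Theorem (c < log_b(a), work dominated by leaves), giving O(n^(log_6 84)).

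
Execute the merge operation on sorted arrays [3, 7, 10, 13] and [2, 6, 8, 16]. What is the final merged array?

Merging process:

Compare 3 vs 2: take 2 from right. Merged: [2]
Compare 3 vs 6: take 3 from left. Merged: [2, 3]
Compare 7 vs 6: take 6 from right. Merged: [2, 3, 6]
Compare 7 vs 8: take 7 from left. Merged: [2, 3, 6, 7]
Compare 10 vs 8: take 8 from right. Merged: [2, 3, 6, 7, 8]
Compare 10 vs 16: take 10 from left. Merged: [2, 3, 6, 7, 8, 10]
Compare 13 vs 16: take 13 from left. Merged: [2, 3, 6, 7, 8, 10, 13]
Append remaining from right: [16]. Merged: [2, 3, 6, 7, 8, 10, 13, 16]

Final merged array: [2, 3, 6, 7, 8, 10, 13, 16]
Total comparisons: 7

The merged array is [2, 3, 6, 7, 8, 10, 13, 16], requiring 7 comparisons. The merge step runs in O(n) time where n is the total number of elements.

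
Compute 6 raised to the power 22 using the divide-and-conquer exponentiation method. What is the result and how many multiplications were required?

Computing 6^22 by squaring (build up from 6^1; each line after the first costs one multiplication):

6^1 = 6
6^2 = (6^1)^2 = 6^2 = 36
6^4 = (6^2)^2 = 36^2 = 1296
6^5 = 6 * 6^4 = 6 * 1296 = 7776
6^10 = (6^5)^2 = 7776^2 = 60466176
6^11 = 6 * 6^10 = 6 * 60466176 = 362797056
6^22 = (6^11)^2 = 362797056^2 = 131621703842267136

Result: 131621703842267136
Multiplications needed: 6 (6 lines after 6^1)

6^22 = 131621703842267136. Using exponentiation by squaring, this requires 6 multiplications. The key idea: if the exponent is even, square the half-power; if odd, multiply by the base once.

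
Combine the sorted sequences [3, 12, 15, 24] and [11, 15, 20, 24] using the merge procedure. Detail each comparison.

Merging process:

Compare 3 vs 11: take 3 from left. Merged: [3]
Compare 12 vs 11: take 11 from right. Merged: [3, 11]
Compare 12 vs 15: take 12 from left. Merged: [3, 11, 12]
Compare 15 vs 15: take 15 from left. Merged: [3, 11, 12, 15]
Compare 24 vs 15: take 15 from right. Merged: [3, 11, 12, 15, 15]
Compare 24 vs 20: take 20 from right. Merged: [3, 11, 12, 15, 15, 20]
Compare 24 vs 24: take 24 from left. Merged: [3, 11, 12, 15, 15, 20, 24]
Append remaining from right: [24]. Merged: [3, 11, 12, 15, 15, 20, 24, 24]

Final merged array: [3, 11, 12, 15, 15, 20, 24, 24]
Total comparisons: 7

The merged array is [3, 11, 12, 15, 15, 20, 24, 24], requiring 7 comparisons. The merge step runs in O(n) time where n is the total number of elements.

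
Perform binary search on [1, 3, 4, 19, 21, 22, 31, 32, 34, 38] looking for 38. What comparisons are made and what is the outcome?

Binary search for 38 in [1, 3, 4, 19, 21, 22, 31, 32, 34, 38]:

lo=0, hi=9, mid=4, arr[mid]=21 -> 21 < 38, search right half
lo=5, hi=9, mid=7, arr[mid]=32 -> 32 < 38, search right half
lo=8, hi=9, mid=8, arr[mid]=34 -> 34 < 38, search right half
lo=9, hi=9, mid=9, arr[mid]=38 -> Found target at index 9!

Binary search finds 38 at index 9 after 4 comparisons. The search repeatedly halves the search space by comparing with the middle element.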